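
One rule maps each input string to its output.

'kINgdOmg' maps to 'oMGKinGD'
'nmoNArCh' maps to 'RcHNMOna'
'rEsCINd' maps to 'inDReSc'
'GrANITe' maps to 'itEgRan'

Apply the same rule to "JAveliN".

LInjaVE

What's happening: move the last 3 characters to the front (rotate right by 3), then flip the case of every letter.
"JAveliN" → "liNJAve" → "LInjaVE".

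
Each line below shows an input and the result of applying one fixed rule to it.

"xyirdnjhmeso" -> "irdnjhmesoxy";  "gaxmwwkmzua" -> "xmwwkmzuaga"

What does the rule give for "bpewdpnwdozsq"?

ewdpnwdozsqbp

The rule is to move the first 2 characters to the end (rotate left by 2).
For "bpewdpnwdozsq" the result is "ewdpnwdozsqbp".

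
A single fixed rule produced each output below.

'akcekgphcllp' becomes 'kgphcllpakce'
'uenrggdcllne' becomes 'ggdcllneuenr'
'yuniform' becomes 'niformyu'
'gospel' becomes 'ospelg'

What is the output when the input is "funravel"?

Rule — move the last 2 characters to the front (rotate right by 2), then swap the front and back halves of the string.
For "funravel", step one produces "elfunrav"; step two turns that into "nravelfu".

nravelfu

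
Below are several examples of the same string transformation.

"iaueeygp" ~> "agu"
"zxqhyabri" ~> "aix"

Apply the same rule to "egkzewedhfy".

dehy

What's happening: sort the characters into alphabetical order, then keep one character in every 3, starting at position 1 (positions 1st, 4th, 7th, ...).
Applying both steps to "egkzewedhfy": "deeefghkwyz", then "dehy".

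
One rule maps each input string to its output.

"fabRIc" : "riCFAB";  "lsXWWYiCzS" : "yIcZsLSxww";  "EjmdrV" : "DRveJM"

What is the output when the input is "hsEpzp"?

PZPHSe

Looking at the pairs, the operation is to flip the case of every letter, then swap the front and back halves of the string.
Applying that to "hsEpzp" gives "PZPHSe".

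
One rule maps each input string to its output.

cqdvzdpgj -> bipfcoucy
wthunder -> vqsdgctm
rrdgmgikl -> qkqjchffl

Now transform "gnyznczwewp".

fomvxdyvmyb

The rule is to shift every letter 1 place backward in the alphabet (wrapping around), then take characters alternately from the front and the back (1st, last, 2nd, 2nd-last, ...).
Working it through for "gnyznczwewp": intermediate "fmxymbyvdvo", final "fomvxdyvmyb".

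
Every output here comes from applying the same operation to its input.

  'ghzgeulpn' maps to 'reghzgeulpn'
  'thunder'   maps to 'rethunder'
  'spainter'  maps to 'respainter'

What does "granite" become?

In each case the input is transformed by: prepend "re".
Doing the same to "granite": "regranite".

regranite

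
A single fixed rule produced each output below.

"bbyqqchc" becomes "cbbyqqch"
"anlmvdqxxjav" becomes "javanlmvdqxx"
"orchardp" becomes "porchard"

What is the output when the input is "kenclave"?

ekenclav

The rule is to move the first 3 characters to the end (rotate left by 3), then swap the front and back halves of the string.
For "kenclave" the result is "ekenclav".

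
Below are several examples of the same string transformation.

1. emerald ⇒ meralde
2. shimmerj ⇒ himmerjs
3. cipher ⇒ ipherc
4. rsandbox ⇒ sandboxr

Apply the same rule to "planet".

In each case the input is transformed by: move the first character to the end.
Doing the same to "planet": "lanetp".

lanetp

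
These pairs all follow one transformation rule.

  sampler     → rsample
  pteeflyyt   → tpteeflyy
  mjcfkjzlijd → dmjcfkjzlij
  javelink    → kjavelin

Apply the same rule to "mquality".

Looking at the pairs, the operation is to move the last character to the front.
For "mquality" the result is "ymqualit".

ymqualit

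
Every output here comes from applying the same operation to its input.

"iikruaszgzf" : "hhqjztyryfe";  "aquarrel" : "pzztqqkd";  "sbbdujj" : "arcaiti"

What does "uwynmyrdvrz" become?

Looking at the pairs, the operation is to swap each adjacent pair of characters (1↔2, 3↔4, ...), then shift every letter 1 place backward in the alphabet (wrapping around).
Starting from "uwynmyrdvrz": after the first operation, "wunyymdrrvz"; after the second, "vtmxxlcqquy".

vtmxxlcqquy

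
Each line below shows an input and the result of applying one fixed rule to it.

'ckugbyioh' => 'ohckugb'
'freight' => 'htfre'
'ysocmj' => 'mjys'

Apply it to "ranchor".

orran

Rule — move the last 2 characters to the front (rotate right by 2), then delete the last 2 characters.
For "ranchor", step one produces "orranch"; step two turns that into "orran".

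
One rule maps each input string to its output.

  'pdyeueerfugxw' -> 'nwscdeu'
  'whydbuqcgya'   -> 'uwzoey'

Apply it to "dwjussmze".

In each case the input is transformed by: shift every letter 2 places backward in the alphabet (wrapping around), then keep every other character starting from the first (positions 1st, 3rd, 5th, ...).
Working it through for "dwjussmze": intermediate "buhsqqkxc", final "bhqkc".

bhqkc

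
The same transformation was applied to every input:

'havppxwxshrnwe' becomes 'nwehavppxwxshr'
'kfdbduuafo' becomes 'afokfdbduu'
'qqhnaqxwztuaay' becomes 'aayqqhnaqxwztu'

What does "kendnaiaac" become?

In each case the input is transformed by: move the last 3 characters to the front (rotate right by 3).
Applying that to "kendnaiaac" gives "aackendnai".

aackendnai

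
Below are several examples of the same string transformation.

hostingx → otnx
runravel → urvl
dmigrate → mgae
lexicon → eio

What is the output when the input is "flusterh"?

lseh

Looking at the pairs, the operation is to keep every other character starting from the second (positions 2nd, 4th, 6th, ...).
Doing the same to "flusterh": "lseh".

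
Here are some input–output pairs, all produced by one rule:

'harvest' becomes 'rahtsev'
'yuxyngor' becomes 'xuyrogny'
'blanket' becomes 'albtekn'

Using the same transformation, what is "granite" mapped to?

In each case the input is transformed by: move the first 3 characters to the end (rotate left by 3), then reverse the string.
Starting from "granite": after the first operation, "nitegra"; after the second, "argetin".

argetin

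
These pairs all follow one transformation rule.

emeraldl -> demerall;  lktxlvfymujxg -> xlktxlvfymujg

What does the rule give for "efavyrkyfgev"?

In each case the input is transformed by: move the last character to the front, then swap the first and last characters.
On "efavyrkyfgev": the first step gives "vefavyrkyfge", and the second then gives "eefavyrkyfgv".

eefavyrkyfgv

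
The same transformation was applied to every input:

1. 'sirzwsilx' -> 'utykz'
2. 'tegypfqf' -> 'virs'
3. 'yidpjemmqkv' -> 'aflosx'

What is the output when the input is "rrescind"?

tgep

The rule is to shift every letter 2 places forward in the alphabet (wrapping around), then keep every other character starting from the first (positions 1st, 3rd, 5th, ...).
For "rrescind", step one produces "ttguekpf"; step two turns that into "tgep".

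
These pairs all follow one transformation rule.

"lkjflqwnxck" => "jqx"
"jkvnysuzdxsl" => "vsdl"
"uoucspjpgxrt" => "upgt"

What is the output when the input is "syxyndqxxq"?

xdx

In each case the input is transformed by: keep one character in every 3, starting at position 3 (positions 3rd, 6th, 9th, ...).
For "syxyndqxxq" the result is "xdx".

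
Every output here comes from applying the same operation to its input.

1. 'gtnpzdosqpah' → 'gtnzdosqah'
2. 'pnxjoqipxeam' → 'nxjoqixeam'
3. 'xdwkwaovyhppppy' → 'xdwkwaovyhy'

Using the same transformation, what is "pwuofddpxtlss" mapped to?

The pattern: remove every "p".
So "pwuofddpxtlss" becomes "wuofddxtlss".

wuofddxtlss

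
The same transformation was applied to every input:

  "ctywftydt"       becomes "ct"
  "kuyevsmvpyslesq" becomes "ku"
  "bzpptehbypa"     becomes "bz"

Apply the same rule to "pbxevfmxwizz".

pb

Rule — keep only the first 2 characters.
On "pbxevfmxwizz" that produces "pb".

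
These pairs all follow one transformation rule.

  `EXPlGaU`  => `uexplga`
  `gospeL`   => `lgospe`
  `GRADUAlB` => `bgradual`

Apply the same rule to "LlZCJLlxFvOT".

tllzcjllxfvo

The pattern: move the last character to the front, then convert every letter to lowercase.
For "LlZCJLlxFvOT" the result is "tllzcjllxfvo".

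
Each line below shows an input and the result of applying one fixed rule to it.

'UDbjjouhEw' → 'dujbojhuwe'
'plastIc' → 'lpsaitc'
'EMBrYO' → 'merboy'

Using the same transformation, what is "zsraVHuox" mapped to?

szarhvoux

The pattern: swap each adjacent pair of characters (1↔2, 3↔4, ...), then convert every letter to lowercase.
Applying both steps to "zsraVHuox": "szarHVoux", then "szarhvoux".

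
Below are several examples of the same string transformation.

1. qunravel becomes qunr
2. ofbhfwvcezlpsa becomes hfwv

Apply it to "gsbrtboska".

sbrt

The transformation: swap the front and back halves of the string, then keep only the last 4 characters.
On "gsbrtboska": the first step gives "boskagsbrt", and the second then gives "sbrt".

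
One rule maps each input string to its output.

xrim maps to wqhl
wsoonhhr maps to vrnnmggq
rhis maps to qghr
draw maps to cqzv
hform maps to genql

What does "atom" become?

zsnl

Looking at the pairs, the operation is to shift every letter 1 place backward in the alphabet (wrapping around).
So "atom" becomes "zsnl".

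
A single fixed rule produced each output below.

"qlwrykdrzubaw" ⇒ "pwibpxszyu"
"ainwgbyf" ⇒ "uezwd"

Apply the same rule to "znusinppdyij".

qglnnbwgh

Rule — delete the first 3 characters, then shift every letter 2 places backward in the alphabet (wrapping around).
Starting from "znusinppdyij": after the first operation, "sinppdyij"; after the second, "qglnnbwgh".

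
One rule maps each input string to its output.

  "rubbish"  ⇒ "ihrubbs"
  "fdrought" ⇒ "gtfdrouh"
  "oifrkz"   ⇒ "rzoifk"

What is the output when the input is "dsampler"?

What's happening: move the last 2 characters to the front (rotate right by 2), then swap the first and last characters.
On "dsampler": the first step gives "erdsampl", and the second then gives "lrdsampe".
(Check on "oifrkz": → "kzoifr" → "rzoifk" ✓)

lrdsampe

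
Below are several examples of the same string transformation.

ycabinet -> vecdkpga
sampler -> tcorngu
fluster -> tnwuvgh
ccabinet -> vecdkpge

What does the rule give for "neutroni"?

Rule — swap the first and last characters, then shift every letter 2 places forward in the alphabet (wrapping around).
Working it through for "neutroni": intermediate "ieutronn", final "kgwvtqpp".

kgwvtqpp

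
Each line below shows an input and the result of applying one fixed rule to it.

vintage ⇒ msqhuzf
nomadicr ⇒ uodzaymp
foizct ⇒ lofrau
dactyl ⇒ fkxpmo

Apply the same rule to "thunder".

pqdftgz

Each output is the input with this applied: shift every letter 12 places forward in the alphabet (wrapping around), then move the last 3 characters to the front (rotate right by 3).
For "thunder", step one produces "ftgzpqd"; step two turns that into "pqdftgz".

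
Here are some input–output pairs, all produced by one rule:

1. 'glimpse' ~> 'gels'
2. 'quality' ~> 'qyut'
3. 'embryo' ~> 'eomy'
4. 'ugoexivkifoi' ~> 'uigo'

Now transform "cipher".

The transformation: take characters alternately from the front and the back (1st, last, 2nd, 2nd-last, ...), then keep only the first 4 characters.
Working it through for "cipher": intermediate "crieph", final "crie".
(Check on "embryo": → "eomybr" → "eomy" ✓)

crie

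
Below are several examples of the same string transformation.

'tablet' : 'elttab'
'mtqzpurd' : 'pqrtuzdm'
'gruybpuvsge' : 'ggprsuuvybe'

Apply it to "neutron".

nortuen

Each output is the input with this applied: sort the characters into alphabetical order, then move the first 2 characters to the end (rotate left by 2).
On "neutron": the first step gives "ennortu", and the second then gives "nortuen".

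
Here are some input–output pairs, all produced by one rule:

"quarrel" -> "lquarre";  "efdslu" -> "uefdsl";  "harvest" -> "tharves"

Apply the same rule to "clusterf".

The transformation: move the last character to the front.
"clusterf" → "fcluster".

fcluster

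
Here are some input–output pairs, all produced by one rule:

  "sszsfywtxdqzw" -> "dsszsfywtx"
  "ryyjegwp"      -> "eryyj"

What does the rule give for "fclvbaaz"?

bfclv

Rule — delete the last 3 characters, then move the last character to the front.
Doing the same to "fclvbaaz": "bfclv".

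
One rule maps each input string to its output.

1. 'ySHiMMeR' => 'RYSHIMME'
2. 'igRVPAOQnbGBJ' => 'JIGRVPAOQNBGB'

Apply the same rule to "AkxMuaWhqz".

What's happening: move the last character to the front, then convert every letter to uppercase.
"AkxMuaWhqz" → "zAkxMuaWhq" → "ZAKXMUAWHQ".

ZAKXMUAWHQ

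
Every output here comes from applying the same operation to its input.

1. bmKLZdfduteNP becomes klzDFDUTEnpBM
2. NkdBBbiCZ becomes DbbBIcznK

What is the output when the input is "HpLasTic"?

lAStIChP

What's happening: move the first 2 characters to the end (rotate left by 2), then flip the case of every letter.
"HpLasTic" → "LasTicHp" → "lAStIChP".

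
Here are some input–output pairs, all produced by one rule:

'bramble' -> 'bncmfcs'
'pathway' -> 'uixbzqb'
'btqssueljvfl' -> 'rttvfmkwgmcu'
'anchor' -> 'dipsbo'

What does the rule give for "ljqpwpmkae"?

rqxqnlbfmk

The pattern: shift every letter 1 place forward in the alphabet (wrapping around), then move the first 2 characters to the end (rotate left by 2).
Working it through for "ljqpwpmkae": intermediate "mkrqxqnlbf", final "rqxqnlbfmk".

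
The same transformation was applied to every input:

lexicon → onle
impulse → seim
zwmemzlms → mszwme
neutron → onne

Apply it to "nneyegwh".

whnne

The transformation: move the last 2 characters to the front (rotate right by 2), then delete the last 3 characters.
On "nneyegwh" that produces "whnne".
(Check on "lexicon": → "onlexic" → "onle" ✓)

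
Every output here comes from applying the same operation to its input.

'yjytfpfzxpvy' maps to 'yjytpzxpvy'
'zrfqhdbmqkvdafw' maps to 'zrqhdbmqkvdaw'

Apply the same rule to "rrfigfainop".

The transformation: remove every "f".
"rrfigfainop" → "rrigainop".

rrigainop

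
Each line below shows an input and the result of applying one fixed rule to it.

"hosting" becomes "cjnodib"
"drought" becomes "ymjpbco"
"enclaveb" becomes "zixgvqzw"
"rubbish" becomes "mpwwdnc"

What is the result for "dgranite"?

The transformation: shift every letter 5 places backward in the alphabet (wrapping around).
Doing the same to "dgranite": "ybmvidoz".

ybmvidoz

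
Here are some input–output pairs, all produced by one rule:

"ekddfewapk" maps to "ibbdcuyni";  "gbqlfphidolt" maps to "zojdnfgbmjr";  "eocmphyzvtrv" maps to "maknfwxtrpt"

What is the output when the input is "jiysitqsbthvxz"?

The transformation: shift every letter 2 places backward in the alphabet (wrapping around), then delete the first character.
Applying both steps to "jiysitqsbthvxz": "hgwqgroqzrftvx", then "gwqgroqzrftvx".

gwqgroqzrftvx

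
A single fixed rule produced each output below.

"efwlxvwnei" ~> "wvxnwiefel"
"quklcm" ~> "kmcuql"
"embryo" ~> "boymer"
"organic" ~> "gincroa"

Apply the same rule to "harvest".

rsetahv

In each case the input is transformed by: swap each adjacent pair of characters (1↔2, 3↔4, ...), then move the first 3 characters to the end (rotate left by 3).
Applying both steps to "harvest": "ahvrset", then "rsetahv".
(Check on "embryo": → "merboy" → "boymer" ✓)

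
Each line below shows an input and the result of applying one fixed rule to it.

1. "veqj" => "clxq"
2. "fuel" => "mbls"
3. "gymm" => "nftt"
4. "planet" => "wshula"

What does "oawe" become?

Rule — shift every letter 7 places forward in the alphabet (wrapping around).
Applying that to "oawe" gives "vhdl".

vhdl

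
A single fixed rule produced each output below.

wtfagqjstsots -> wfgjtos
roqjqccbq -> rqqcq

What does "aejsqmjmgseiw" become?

ajqjgew

What's happening: keep every other character starting from the first (positions 1st, 3rd, 5th, ...).
Doing the same to "aejsqmjmgseiw": "ajqjgew".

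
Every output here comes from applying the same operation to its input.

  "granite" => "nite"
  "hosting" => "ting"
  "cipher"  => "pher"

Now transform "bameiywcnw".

Rule — keep only the last 4 characters.
For "bameiywcnw" the result is "wcnw".

wcnw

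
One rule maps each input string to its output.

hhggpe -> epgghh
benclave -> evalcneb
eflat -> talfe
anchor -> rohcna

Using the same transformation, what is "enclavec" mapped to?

The transformation: reverse the string.
On "enclavec" that produces "cevalcne".

cevalcne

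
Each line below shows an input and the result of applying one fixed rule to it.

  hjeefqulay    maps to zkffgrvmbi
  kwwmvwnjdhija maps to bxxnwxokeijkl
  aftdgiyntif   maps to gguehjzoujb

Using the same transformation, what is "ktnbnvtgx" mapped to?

What's happening: swap the first and last characters, then shift every letter 1 place forward in the alphabet (wrapping around).
For "ktnbnvtgx", step one produces "xtnbnvtgk"; step two turns that into "yuocowuhl".
(Check on "aftdgiyntif": → "fftdgiyntia" → "gguehjzoujb" ✓)

yuocowuhl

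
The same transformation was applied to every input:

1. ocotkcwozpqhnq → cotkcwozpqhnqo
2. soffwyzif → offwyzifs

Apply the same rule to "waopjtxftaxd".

aopjtxftaxdw

Each output is the input with this applied: move the first character to the end.
For "waopjtxftaxd" the result is "aopjtxftaxdw".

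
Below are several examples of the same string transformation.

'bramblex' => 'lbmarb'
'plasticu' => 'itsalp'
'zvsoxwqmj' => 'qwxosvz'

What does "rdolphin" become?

hplodr

The pattern: delete the last 2 characters, then reverse the string.
For "rdolphin", step one produces "rdolph"; step two turns that into "hplodr".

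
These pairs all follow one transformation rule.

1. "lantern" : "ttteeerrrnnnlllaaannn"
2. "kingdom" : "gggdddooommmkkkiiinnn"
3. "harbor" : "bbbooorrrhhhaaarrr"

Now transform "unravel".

aaavvveeellluuunnnrrr

The transformation: move the first 3 characters to the end (rotate left by 3), then repeat every character 3 times.
So "unravel" becomes "aaavvveeellluuunnnrrr".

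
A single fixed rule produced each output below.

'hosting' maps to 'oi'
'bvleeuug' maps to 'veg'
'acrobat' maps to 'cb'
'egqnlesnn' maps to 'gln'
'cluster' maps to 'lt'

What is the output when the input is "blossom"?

ls

The transformation: keep one character in every 3, starting at position 2 (positions 2nd, 5th, 8th, ...).
Applying that to "blossom" gives "ls".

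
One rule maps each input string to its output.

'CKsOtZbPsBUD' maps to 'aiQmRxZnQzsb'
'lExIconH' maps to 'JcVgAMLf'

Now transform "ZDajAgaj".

In each case the input is transformed by: flip the case of every letter, then shift every letter 2 places backward in the alphabet (wrapping around).
Applying that to "ZDajAgaj" gives "xbYHyEYH".
(Check on "CKsOtZbPsBUD": → "ckSoTzBpSbud" → "aiQmRxZnQzsb" ✓)

xbYHyEYH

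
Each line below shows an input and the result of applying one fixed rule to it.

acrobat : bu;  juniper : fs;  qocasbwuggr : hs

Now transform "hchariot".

pu

What's happening: shift every letter 1 place forward in the alphabet (wrapping around), then keep only the last 2 characters.
On "hchariot": the first step gives "idibsjpu", and the second then gives "pu".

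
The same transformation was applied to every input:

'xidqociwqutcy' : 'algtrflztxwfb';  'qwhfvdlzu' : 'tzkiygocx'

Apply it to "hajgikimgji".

kdmjlnlpjml

The transformation: shift every letter 3 places forward in the alphabet (wrapping around).
So "hajgikimgji" becomes "kdmjlnlpjml".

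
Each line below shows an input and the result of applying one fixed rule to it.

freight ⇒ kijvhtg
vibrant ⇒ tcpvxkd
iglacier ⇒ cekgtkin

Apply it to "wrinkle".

pmngytk

Rule — shift every letter 2 places forward in the alphabet (wrapping around), then move the first 3 characters to the end (rotate left by 3).
Working it through for "wrinkle": intermediate "ytkpmng", final "pmngytk".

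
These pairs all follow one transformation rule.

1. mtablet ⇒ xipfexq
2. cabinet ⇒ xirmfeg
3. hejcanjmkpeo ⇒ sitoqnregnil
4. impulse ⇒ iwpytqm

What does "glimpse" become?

iwtqmpk

Each output is the input with this applied: shift every letter 4 places forward in the alphabet (wrapping around), then reverse the string.
"glimpse" → "kpmqtwi" → "iwtqmpk".
(Check on "mtablet": → "qxefpix" → "xipfexq" ✓)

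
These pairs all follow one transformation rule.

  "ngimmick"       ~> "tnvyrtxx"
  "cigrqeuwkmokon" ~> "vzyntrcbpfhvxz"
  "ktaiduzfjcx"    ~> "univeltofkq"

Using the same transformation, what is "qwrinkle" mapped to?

vwpbhcty

The rule is to shift every letter 11 places forward in the alphabet (wrapping around), then move the last 3 characters to the front (rotate right by 3).
Doing the same to "qwrinkle": "vwpbhcty".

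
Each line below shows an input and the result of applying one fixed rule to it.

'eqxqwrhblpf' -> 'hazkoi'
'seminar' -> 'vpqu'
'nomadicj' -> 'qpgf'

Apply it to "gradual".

The transformation: shift every letter 3 places forward in the alphabet (wrapping around), then keep every other character starting from the first (positions 1st, 3rd, 5th, ...).
Applying both steps to "gradual": "judgxdo", then "jdxo".

jdxo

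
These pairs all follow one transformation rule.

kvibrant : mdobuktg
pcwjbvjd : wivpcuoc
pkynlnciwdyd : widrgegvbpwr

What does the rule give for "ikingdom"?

fbdbgzwh

The rule is to shift every letter 7 places backward in the alphabet (wrapping around), then move the last character to the front.
On "ikingdom": the first step gives "bdbgzwhf", and the second then gives "fbdbgzwh".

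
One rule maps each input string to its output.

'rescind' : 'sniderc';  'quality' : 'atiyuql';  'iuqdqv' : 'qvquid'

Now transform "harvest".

rsetahv

Each output is the input with this applied: swap each adjacent pair of characters (1↔2, 3↔4, ...), then move the first 3 characters to the end (rotate left by 3).
Applying that to "harvest" gives "rsetahv".
(Check on "rescind": → "ercsnid" → "sniderc" ✓)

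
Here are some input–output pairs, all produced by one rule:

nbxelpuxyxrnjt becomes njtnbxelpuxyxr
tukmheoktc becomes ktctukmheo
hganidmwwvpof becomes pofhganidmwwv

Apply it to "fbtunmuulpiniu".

What's happening: move the last 3 characters to the front (rotate right by 3).
Doing the same to "fbtunmuulpiniu": "niufbtunmuulpi".

niufbtunmuulpi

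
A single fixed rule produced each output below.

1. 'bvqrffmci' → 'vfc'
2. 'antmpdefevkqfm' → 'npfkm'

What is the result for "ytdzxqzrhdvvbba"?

The transformation: keep one character in every 3, starting at position 2 (positions 2nd, 5th, 8th, ...).
Doing the same to "ytdzxqzrhdvvbba": "txrvb".

txrvb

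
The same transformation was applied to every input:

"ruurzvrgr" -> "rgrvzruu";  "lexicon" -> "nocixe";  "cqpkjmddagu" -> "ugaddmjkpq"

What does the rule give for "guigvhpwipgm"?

mgpiwphvgiu

Rule — reverse the string, then delete the last character.
"guigvhpwipgm" → "mgpiwphvgiu".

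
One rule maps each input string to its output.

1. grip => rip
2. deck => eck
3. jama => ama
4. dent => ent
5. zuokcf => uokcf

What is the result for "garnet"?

arnet

The transformation: delete the first character.
Doing the same to "garnet": "arnet".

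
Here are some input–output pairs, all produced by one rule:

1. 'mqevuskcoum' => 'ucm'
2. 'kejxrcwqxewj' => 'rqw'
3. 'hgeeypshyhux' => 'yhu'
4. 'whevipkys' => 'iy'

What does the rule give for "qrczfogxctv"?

fxv

Each output is the input with this applied: delete the first 2 characters, then keep one character in every 3, starting at position 3 (positions 3rd, 6th, 9th, ...).
"qrczfogxctv" → "czfogxctv" → "fxv".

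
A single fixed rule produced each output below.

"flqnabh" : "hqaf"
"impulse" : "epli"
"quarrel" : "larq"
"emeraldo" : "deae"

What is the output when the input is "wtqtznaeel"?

The rule is to keep every other character starting from the first (positions 1st, 3rd, 5th, ...), then swap the first and last characters.
Working it through for "wtqtznaeel": intermediate "wqzae", final "eqzaw".
(Check on "impulse": → "iple" → "epli" ✓)

eqzaw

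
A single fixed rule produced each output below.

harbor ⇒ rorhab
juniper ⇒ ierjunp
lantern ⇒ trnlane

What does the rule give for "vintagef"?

aefvintg

Each output is the input with this applied: move the last 3 characters to the front (rotate right by 3), then swap the first and last characters.
Working it through for "vintagef": intermediate "gefvinta", final "aefvintg".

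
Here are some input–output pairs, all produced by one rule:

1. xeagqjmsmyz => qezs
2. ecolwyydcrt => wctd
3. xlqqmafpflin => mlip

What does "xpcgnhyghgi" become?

The pattern: keep one character in every 3, starting at position 2 (positions 2nd, 5th, 8th, ...), then swap each adjacent pair of characters (1↔2, 3↔4, ...).
For "xpcgnhyghgi" the result is "npig".

npig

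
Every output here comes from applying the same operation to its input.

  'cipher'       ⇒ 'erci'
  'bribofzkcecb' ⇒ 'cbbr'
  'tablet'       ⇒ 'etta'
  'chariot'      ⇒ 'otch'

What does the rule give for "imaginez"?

ezim

The rule is to move the first 2 characters to the end (rotate left by 2), then keep only the last 4 characters.
For "imaginez", step one produces "aginezim"; step two turns that into "ezim".
(Check on "tablet": → "bletta" → "etta" ✓)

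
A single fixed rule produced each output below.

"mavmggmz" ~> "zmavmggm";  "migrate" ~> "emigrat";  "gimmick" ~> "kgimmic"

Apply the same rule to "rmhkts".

srmhkt

Each output is the input with this applied: move the last character to the front.
So "rmhkts" becomes "srmhkt".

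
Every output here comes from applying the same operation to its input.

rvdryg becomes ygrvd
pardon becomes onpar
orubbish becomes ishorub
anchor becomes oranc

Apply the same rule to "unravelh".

Rule — swap the front and back halves of the string, then delete the first character.
On "unravelh": the first step gives "velhunra", and the second then gives "elhunra".

elhunra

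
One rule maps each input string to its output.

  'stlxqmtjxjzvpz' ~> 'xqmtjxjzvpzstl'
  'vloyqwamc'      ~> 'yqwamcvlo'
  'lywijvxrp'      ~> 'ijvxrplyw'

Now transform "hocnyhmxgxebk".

nyhmxgxebkhoc

The rule is to move the first 3 characters to the end (rotate left by 3).
Doing the same to "hocnyhmxgxebk": "nyhmxgxebkhoc".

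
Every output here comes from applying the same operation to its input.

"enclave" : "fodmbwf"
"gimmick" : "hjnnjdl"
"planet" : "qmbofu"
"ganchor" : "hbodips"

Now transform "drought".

espvhiu

The transformation: shift every letter 1 place forward in the alphabet (wrapping around).
So "drought" becomes "espvhiu".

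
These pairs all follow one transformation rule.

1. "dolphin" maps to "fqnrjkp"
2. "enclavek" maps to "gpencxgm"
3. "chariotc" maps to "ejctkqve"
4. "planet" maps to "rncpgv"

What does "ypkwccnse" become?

In each case the input is transformed by: shift every letter 2 places forward in the alphabet (wrapping around).
So "ypkwccnse" becomes "armyeepug".

armyeepug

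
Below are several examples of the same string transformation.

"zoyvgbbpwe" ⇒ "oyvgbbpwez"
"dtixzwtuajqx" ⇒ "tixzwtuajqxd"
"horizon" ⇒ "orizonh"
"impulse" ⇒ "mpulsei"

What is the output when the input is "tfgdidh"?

The transformation: move the first character to the end.
Doing the same to "tfgdidh": "fgdidht".

fgdidht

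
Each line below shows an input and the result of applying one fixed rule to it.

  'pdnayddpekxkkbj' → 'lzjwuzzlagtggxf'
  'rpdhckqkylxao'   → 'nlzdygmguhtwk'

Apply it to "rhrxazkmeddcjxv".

Looking at the pairs, the operation is to shift every letter 4 places backward in the alphabet (wrapping around).
For "rhrxazkmeddcjxv" the result is "ndntwvgiazzyftr".

ndntwvgiazzyftr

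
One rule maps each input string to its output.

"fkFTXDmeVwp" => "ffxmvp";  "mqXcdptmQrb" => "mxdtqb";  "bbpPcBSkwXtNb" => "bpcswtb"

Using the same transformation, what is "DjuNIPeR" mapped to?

duie

The pattern: keep every other character starting from the first (positions 1st, 3rd, 5th, ...), then convert every letter to lowercase.
For "DjuNIPeR" the result is "duie".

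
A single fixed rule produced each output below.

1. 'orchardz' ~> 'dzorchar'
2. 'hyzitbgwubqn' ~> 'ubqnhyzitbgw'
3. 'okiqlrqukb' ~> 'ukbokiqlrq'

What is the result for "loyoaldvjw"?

Each output is the input with this applied: swap the front and back halves of the string, then move the first 2 characters to the end (rotate left by 2).
Starting from "loyoaldvjw": after the first operation, "ldvjwloyoa"; after the second, "vjwloyoald".

vjwloyoald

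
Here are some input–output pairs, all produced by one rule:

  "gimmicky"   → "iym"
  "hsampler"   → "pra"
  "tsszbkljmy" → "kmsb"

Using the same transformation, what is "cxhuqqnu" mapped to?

quh

The pattern: swap the front and back halves of the string, then keep one character in every 3, starting at position 1 (positions 1st, 4th, 7th, ...).
Applying that to "cxhuqqnu" gives "quh".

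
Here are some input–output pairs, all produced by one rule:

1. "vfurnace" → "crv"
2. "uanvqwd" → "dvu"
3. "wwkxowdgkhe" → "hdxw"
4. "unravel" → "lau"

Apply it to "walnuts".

snw

Each output is the input with this applied: keep one character in every 3, starting at position 1 (positions 1st, 4th, 7th, ...), then reverse the string.
For "walnuts", step one produces "wns"; step two turns that into "snw".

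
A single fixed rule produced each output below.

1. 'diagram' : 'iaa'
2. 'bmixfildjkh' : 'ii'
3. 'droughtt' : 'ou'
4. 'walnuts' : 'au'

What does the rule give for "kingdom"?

In each case the input is transformed by: keep only the vowels.
Doing the same to "kingdom": "io".

io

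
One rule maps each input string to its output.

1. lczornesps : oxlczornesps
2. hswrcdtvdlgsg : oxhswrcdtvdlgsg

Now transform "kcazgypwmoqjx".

What's happening: prepend "ox".
So "kcazgypwmoqjx" becomes "oxkcazgypwmoqjx".

oxkcazgypwmoqjx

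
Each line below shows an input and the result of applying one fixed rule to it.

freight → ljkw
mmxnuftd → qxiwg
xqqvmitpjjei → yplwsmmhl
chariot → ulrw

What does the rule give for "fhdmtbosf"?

What's happening: shift every letter 3 places forward in the alphabet (wrapping around), then delete the first 3 characters.
On "fhdmtbosf" that produces "pwervi".

pwervi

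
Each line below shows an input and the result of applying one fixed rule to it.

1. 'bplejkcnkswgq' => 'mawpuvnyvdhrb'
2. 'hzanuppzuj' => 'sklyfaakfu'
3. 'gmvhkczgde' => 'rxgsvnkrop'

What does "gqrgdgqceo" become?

What's happening: shift every letter 11 places forward in the alphabet (wrapping around).
"gqrgdgqceo" → "rbcrorbnpz".

rbcrorbnpz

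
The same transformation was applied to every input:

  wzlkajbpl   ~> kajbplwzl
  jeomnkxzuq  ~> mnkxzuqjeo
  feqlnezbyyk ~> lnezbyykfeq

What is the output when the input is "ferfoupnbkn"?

The rule is to move the first 3 characters to the end (rotate left by 3).
For "ferfoupnbkn" the result is "foupnbknfer".

foupnbknfer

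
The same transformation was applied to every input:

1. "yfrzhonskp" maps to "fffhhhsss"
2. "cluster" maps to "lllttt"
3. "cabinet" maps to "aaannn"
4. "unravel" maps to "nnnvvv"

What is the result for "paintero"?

The rule is to keep one character in every 3, starting at position 2 (positions 2nd, 5th, 8th, ...), then repeat every character 3 times.
For "paintero", step one produces "ato"; step two turns that into "aaatttooo".

aaatttooo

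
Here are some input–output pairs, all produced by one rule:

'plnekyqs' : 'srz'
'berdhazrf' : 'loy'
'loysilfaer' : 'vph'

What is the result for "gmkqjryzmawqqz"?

Each output is the input with this applied: shift every letter 7 places forward in the alphabet (wrapping around), then keep one character in every 3, starting at position 2 (positions 2nd, 5th, 8th, ...).
"gmkqjryzmawqqz" → "tqgdg".

tqgdg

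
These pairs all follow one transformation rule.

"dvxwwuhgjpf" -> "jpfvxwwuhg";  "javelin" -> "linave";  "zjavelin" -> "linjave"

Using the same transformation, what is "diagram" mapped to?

ramiag

Rule — delete the first character, then move the last 3 characters to the front (rotate right by 3).
"diagram" → "ramiag".
(Check on "zjavelin": → "javelin" → "linjave" ✓)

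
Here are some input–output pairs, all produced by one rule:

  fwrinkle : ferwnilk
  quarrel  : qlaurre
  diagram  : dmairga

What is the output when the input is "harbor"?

hrraob

Rule — move the last character to the front, then swap each adjacent pair of characters (1↔2, 3↔4, ...).
Working it through for "harbor": intermediate "rharbo", final "hrraob".
(Check on "diagram": → "mdiagra" → "dmairga" ✓)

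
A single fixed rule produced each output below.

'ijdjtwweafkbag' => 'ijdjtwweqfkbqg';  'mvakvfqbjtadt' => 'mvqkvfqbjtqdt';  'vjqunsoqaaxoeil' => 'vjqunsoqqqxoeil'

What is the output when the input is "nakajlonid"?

The pattern: replace every "a" with "q".
So "nakajlonid" becomes "nqkqjlonid".

nqkqjlonid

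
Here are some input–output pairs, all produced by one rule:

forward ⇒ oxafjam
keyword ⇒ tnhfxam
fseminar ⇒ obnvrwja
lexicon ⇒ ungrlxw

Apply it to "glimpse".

purvybn

What's happening: shift every letter 9 places forward in the alphabet (wrapping around).
Doing the same to "glimpse": "purvybn".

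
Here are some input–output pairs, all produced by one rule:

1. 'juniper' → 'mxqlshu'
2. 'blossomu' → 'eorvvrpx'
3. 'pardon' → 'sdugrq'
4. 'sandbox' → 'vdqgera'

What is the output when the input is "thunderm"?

wkxqghup

What's happening: shift every letter 3 places forward in the alphabet (wrapping around).
"thunderm" → "wkxqghup".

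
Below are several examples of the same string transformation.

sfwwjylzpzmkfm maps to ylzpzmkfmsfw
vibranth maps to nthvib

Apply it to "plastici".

icipla

The transformation: move the first 3 characters to the end (rotate left by 3), then delete the first 2 characters.
"plastici" → "sticipla" → "icipla".
(Check on "vibranth": → "ranthvib" → "nthvib" ✓)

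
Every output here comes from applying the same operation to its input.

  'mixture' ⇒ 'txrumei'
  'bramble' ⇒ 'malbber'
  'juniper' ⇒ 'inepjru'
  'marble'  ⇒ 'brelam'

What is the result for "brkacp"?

The rule is to move the first 2 characters to the end (rotate left by 2), then swap each adjacent pair of characters (1↔2, 3↔4, ...).
Working it through for "brkacp": intermediate "kacpbr", final "akpcrb".

akpcrb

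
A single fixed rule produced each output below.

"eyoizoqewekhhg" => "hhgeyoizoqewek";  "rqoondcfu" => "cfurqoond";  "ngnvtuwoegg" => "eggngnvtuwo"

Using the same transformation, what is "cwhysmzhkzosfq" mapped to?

Looking at the pairs, the operation is to move the last 3 characters to the front (rotate right by 3).
So "cwhysmzhkzosfq" becomes "sfqcwhysmzhkzo".

sfqcwhysmzhkzo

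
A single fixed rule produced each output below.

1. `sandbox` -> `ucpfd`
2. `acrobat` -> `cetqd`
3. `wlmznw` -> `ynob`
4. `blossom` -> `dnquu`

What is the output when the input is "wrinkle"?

What's happening: delete the last 2 characters, then shift every letter 2 places forward in the alphabet (wrapping around).
"wrinkle" → "wrink" → "ytkpm".

ytkpm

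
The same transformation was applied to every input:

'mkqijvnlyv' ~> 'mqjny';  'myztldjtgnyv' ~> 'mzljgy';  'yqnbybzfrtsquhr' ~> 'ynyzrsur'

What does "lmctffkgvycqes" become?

Looking at the pairs, the operation is to keep every other character starting from the first (positions 1st, 3rd, 5th, ...).
For "lmctffkgvycqes" the result is "lcfkvce".

lcfkvce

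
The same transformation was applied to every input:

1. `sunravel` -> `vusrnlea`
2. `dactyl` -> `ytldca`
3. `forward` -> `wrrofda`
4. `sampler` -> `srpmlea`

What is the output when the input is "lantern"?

trnnlea

Rule — sort the characters into reverse alphabetical order.
So "lantern" becomes "trnnlea".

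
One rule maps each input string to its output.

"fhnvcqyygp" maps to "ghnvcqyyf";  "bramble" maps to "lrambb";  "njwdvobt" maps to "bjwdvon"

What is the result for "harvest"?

Each output is the input with this applied: delete the last character, then swap the first and last characters.
For "harvest", step one produces "harves"; step two turns that into "sarveh".

sarveh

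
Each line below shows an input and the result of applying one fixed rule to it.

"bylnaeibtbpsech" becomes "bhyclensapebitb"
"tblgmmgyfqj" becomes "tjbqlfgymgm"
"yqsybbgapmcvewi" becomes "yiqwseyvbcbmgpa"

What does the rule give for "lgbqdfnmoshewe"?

legwbeqhdsfonm

What's happening: take characters alternately from the front and the back (1st, last, 2nd, 2nd-last, ...).
Applying that to "lgbqdfnmoshewe" gives "legwbeqhdsfonm".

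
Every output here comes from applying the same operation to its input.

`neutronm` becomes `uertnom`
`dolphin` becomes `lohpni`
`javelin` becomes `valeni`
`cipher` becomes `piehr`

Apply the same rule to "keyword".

The rule is to delete the first character, then swap each adjacent pair of characters (1↔2, 3↔4, ...).
For "keyword", step one produces "eyword"; step two turns that into "yeowdr".
(Check on "neutronm": → "eutronm" → "uertnom" ✓)

yeowdr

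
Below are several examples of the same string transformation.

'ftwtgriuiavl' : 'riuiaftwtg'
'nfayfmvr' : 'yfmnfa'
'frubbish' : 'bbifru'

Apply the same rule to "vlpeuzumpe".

The rule is to delete the last 2 characters, then swap the front and back halves of the string.
Applying both steps to "vlpeuzumpe": "vlpeuzum", then "uzumvlpe".

uzumvlpe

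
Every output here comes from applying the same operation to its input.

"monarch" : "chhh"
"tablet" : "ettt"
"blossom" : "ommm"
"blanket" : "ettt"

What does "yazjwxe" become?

Rule — repeat every character 3 times, then keep only the last 4 characters.
Doing the same to "yazjwxe": "xeee".

xeee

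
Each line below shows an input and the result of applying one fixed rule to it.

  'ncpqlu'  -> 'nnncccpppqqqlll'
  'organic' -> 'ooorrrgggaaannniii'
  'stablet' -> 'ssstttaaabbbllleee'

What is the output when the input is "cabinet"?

cccaaabbbiiinnneee

Each output is the input with this applied: delete the last character, then repeat every character 3 times.
On "cabinet" that produces "cccaaabbbiiinnneee".
(Check on "organic": → "organi" → "ooorrrgggaaannniii" ✓)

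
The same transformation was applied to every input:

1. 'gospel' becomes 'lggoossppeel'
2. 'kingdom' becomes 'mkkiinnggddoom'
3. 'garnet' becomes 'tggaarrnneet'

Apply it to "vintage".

evviinnttaagge

Each output is the input with this applied: double every character, then move the last character to the front.
Starting from "vintage": after the first operation, "vviinnttaaggee"; after the second, "evviinnttaagge".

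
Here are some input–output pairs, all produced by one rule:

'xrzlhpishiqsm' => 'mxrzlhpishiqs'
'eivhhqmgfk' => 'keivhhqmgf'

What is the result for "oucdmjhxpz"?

Rule — move the last character to the front.
On "oucdmjhxpz" that produces "zoucdmjhxp".

zoucdmjhxp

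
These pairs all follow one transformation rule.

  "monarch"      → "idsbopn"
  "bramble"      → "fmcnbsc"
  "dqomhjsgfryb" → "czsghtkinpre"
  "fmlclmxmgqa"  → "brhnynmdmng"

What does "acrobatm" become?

The transformation: shift every letter 1 place forward in the alphabet (wrapping around), then reverse the string.
Starting from "acrobatm": after the first operation, "bdspcbun"; after the second, "nubcpsdb".

nubcpsdb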